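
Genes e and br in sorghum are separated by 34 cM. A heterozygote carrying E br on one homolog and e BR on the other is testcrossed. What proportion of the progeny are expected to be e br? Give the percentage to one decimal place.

A map distance of 34 cM corresponds to a recombination frequency of 0.340.
The F1 is E br / e BR, so e br is a recombinant gamete class with expected frequency r/2 = 0.340/2 = 0.1700.
That is 0.1700 = 17.0% of the progeny.

17.0%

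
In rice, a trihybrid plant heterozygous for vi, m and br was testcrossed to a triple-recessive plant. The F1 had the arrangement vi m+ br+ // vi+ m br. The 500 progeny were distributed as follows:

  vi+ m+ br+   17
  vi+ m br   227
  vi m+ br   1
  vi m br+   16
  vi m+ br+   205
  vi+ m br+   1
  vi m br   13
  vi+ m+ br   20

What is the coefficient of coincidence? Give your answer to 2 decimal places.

0.82

The two rarest classes, vi m+ br and vi+ m br+, are the double crossovers. Comparing them with the parentals, only the br allele has switched, so br is the middle locus and the order is m – br – vi.
m–br: (36 + 2)/500 = 0.0760; br–vi: (30 + 2)/500 = 0.0640.
Expected DCO frequency = 0.0760 × 0.0640 ≈ 0.00486; observed = 2/500 ≈ 0.00400.
Coefficient of coincidence = 0.00400/0.00486 ≈ 0.82.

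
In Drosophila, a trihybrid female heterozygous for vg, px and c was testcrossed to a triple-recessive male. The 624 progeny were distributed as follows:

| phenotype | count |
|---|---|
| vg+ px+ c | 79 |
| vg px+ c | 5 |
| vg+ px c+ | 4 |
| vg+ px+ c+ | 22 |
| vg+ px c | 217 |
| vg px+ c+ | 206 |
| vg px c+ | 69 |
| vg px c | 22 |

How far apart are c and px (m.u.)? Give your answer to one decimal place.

The two most frequent reciprocal classes, vg px+ c+ and vg+ px c, are the parental types, so the F1 was vg px+ c+ / vg+ px c.
The two rarest classes, vg px+ c and vg+ px c+, are the double crossovers. Comparing them with the parentals, only the c allele has switched, so c is the middle locus and the order is px – c – vg.
Crossovers in the px–c interval produce the single-crossover classes vg px c+ and vg+ px+ c (69 + 79 = 148) plus the double crossovers (9).
RF(px–c) = (148 + 9) / 624 = 157/624 = 0.2516 → 25.2 m.u.

25.2 m.u.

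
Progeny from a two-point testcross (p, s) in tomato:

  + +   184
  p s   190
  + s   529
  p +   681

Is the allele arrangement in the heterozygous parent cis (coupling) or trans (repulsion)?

The two most frequent classes are + s (529) and p + (681); these are the parental (non-recombinant) types.
So the F1 carried + s on one chromosome and p + on the other — the recessive alleles are on opposite chromosomes (trans / repulsion).

trans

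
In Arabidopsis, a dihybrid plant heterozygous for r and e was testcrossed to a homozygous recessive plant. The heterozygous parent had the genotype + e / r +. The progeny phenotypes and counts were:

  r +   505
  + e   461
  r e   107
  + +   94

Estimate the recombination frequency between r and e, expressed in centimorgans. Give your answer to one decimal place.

The recombinant classes are + + and r e: 94 + 107 = 201.
Recombination frequency = 201/1167 = 0.1722 ≈ 17.2%, i.e. 17.2 centimorgans.

17.2 centimorgans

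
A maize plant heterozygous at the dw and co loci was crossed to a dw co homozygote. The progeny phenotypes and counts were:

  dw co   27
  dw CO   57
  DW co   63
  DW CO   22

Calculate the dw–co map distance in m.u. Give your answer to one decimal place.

The two most frequent classes, DW co (63) and dw CO (57), are the parental types, so the F1 was DW co / dw CO.
The recombinant classes are DW CO and dw co: 22 + 27 = 49.
Recombination frequency = 49/169 = 0.2899 ≈ 29.0%, i.e. 29.0 m.u.

29.0 m.u.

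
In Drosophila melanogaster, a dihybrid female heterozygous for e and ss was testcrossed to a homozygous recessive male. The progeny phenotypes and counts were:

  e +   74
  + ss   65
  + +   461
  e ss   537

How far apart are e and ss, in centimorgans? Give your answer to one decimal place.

12.2 centimorgans

The two most frequent classes, + + (461) and e ss (537), are the parental types, so the F1 was + + / e ss.
The recombinant classes are + ss and e +: 65 + 74 = 139.
Recombination frequency = 139/1137 = 0.1223 ≈ 12.2%, i.e. 12.2 centimorgans.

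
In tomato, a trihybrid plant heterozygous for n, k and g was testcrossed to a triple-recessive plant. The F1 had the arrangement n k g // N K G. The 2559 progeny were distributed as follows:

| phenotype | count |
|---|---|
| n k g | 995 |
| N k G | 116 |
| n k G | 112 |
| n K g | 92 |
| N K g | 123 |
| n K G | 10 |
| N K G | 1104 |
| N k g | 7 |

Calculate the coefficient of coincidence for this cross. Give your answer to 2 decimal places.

The two rarest classes, N k g and n K G, are the double crossovers. Comparing them with the parentals, only the n allele has switched, so n is the middle locus and the order is g – n – k.
g–n: (235 + 17)/2559 = 0.0985; n–k: (208 + 17)/2559 = 0.0879.
Expected DCO frequency = 0.0985 × 0.0879 ≈ 0.00866; observed = 17/2559 ≈ 0.00664.
Coefficient of coincidence = 0.00664/0.00866 ≈ 0.77.

0.77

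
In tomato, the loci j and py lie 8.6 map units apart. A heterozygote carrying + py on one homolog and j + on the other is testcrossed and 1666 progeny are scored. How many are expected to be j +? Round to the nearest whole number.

761

A map distance of 8.6 map units corresponds to a recombination frequency of 0.086.
The F1 is + py / j +, so j + is a parental gamete class with expected frequency (1 − r)/2 = 0.914/2 = 0.4570.
Expected number = 0.4570 × 1666 = 761.36 ≈ 761.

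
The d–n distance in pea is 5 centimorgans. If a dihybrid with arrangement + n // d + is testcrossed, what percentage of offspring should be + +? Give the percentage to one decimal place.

A map distance of 5 centimorgans corresponds to a recombination frequency of 0.050.
The F1 is + n / d +, so + + is a recombinant gamete class with expected frequency r/2 = 0.050/2 = 0.0250.
That is 0.0250 = 2.5% of the progeny.

2.5%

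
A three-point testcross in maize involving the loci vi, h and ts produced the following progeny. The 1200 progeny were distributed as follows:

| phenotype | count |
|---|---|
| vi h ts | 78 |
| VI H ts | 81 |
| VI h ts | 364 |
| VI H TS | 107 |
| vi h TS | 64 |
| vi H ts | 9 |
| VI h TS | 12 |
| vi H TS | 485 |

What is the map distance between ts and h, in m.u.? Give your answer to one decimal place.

The two most frequent reciprocal classes, vi H TS and VI h ts, are the parental types, so the F1 was vi H TS / VI h ts.
The two rarest classes, vi H ts and VI h TS, are the double crossovers. Comparing them with the parentals, only the ts allele has switched, so ts is the middle locus and the order is h – ts – vi.
Crossovers in the h–ts interval produce the single-crossover classes vi h TS and VI H ts (64 + 81 = 145) plus the double crossovers (21).
RF(h–ts) = (145 + 21) / 1200 = 166/1200 = 0.1383 → 13.8 m.u.

13.8 m.u.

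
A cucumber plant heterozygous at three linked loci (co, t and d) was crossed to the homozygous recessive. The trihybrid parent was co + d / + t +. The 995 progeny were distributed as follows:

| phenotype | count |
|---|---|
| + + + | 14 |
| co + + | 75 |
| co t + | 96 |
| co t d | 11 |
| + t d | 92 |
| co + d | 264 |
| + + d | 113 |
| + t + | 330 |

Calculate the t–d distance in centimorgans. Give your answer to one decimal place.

19.3 centimorgans

The two rarest classes, co t d and + + +, are the double crossovers. Comparing them with the parentals, only the t allele has switched, so t is the middle locus and the order is co – t – d.
Crossovers in the t–d interval produce the single-crossover classes co + + and + t d (75 + 92 = 167) plus the double crossovers (25).
RF(t–d) = (167 + 25) / 995 = 192/995 = 0.1930 → 19.3 centimorgans.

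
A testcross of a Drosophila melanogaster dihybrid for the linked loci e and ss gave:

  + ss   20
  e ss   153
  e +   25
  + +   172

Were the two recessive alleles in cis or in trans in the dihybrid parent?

cis

The two most frequent classes are + + (172) and e ss (153); these are the parental (non-recombinant) types.
So the F1 carried + + on one chromosome and e ss on the other — the recessive alleles are on the same chromosome (cis / coupling).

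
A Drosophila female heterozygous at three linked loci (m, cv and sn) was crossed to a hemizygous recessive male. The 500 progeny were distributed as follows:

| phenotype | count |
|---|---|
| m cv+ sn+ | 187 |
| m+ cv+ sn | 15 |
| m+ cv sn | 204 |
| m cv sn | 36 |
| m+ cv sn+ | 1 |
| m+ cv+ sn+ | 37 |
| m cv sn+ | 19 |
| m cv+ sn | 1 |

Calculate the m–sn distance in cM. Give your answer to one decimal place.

15.0 cM

The two most frequent reciprocal classes, m+ cv sn and m cv+ sn+, are the parental types, so the F1 was m+ cv sn / m cv+ sn+.
The two rarest classes, m+ cv sn+ and m cv+ sn, are the double crossovers. Comparing them with the parentals, only the sn allele has switched, so sn is the middle locus and the order is cv – sn – m.
Crossovers in the sn–m interval produce the single-crossover classes m cv sn and m+ cv+ sn+ (36 + 37 = 73) plus the double crossovers (2).
RF(sn–m) = (73 + 2) / 500 = 75/500 = 0.1500 → 15.0 cM.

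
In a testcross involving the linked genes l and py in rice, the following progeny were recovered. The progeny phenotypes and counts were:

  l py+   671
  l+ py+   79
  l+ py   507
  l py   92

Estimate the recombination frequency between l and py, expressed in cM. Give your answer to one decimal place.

The two most frequent classes, l+ py (507) and l py+ (671), are the parental types, so the F1 was l+ py / l py+.
The recombinant classes are l+ py+ and l py: 79 + 92 = 171.
Recombination frequency = 171/1349 = 0.1268 ≈ 12.7%, i.e. 12.7 cM.

12.7 cM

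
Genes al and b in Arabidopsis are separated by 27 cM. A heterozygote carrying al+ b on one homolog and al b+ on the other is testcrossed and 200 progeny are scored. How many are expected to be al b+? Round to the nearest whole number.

A map distance of 27 cM corresponds to a recombination frequency of 0.270.
The F1 is al+ b / al b+, so al b+ is a parental gamete class with expected frequency (1 − r)/2 = 0.730/2 = 0.3650.
Expected number = 0.3650 × 200 = 73.00 ≈ 73.

73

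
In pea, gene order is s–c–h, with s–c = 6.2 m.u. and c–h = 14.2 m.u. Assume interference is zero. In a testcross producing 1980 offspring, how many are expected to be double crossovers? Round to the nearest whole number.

17

Map distances give recombination frequencies of 0.062 and 0.142 for the two intervals.
With no interference, expected double-crossover frequency = 0.062 × 0.142 = 0.00880.
Expected number = 0.00880 × 1980 = 17.43 ≈ 17.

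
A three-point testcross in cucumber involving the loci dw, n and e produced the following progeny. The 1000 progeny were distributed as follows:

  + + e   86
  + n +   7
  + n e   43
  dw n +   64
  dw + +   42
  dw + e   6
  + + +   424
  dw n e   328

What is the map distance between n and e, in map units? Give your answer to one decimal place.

The two most frequent reciprocal classes, + + + and dw n e, are the parental types, so the F1 was + + + / dw n e.
The two rarest classes, + n + and dw + e, are the double crossovers. Comparing them with the parentals, only the n allele has switched, so n is the middle locus and the order is e – n – dw.
Crossovers in the e–n interval produce the single-crossover classes + + e and dw n + (86 + 64 = 150) plus the double crossovers (13).
RF(e–n) = (150 + 13) / 1000 = 163/1000 = 0.1630 → 16.3 map units.

16.3 map units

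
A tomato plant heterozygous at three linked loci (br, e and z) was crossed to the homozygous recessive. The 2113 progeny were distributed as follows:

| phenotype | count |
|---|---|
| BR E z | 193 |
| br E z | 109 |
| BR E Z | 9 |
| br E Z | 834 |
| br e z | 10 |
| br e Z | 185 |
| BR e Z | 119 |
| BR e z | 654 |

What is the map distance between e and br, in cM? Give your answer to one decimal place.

The two most frequent reciprocal classes, br E Z and BR e z, are the parental types, so the F1 was br E Z / BR e z.
The two rarest classes, BR E Z and br e z, are the double crossovers. Comparing them with the parentals, only the br allele has switched, so br is the middle locus and the order is z – br – e.
Crossovers in the br–e interval produce the single-crossover classes br e Z and BR E z (185 + 193 = 378) plus the double crossovers (19).
RF(br–e) = (378 + 19) / 2113 = 397/2113 = 0.1879 → 18.8 cM.

18.8 cM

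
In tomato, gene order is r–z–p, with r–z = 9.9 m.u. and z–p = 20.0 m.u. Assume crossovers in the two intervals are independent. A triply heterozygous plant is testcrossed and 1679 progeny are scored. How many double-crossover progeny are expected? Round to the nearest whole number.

Map distances give recombination frequencies of 0.099 and 0.200 for the two intervals.
With no interference, expected double-crossover frequency = 0.099 × 0.200 = 0.01980.
Expected number = 0.01980 × 1679 = 33.24 ≈ 33.

33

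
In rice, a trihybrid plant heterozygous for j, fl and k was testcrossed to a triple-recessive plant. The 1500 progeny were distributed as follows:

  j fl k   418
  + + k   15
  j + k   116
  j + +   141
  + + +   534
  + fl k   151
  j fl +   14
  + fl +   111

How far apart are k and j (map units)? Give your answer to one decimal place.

21.4 map units

The two most frequent reciprocal classes, j fl k and + + +, are the parental types, so the F1 was j fl k / + + +.
The two rarest classes, j fl + and + + k, are the double crossovers. Comparing them with the parentals, only the k allele has switched, so k is the middle locus and the order is fl – k – j.
Crossovers in the k–j interval produce the single-crossover classes + fl k and j + + (151 + 141 = 292) plus the double crossovers (29).
RF(k–j) = (292 + 29) / 1500 = 321/1500 = 0.2140 → 21.4 map units.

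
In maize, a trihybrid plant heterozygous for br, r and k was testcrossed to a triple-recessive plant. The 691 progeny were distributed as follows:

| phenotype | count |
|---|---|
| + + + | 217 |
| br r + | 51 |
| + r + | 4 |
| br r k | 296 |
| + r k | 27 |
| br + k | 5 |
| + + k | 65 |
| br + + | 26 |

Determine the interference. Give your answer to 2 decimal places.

The two most frequent reciprocal classes, br r k and + + +, are the parental types, so the F1 was br r k / + + +.
The two rarest classes, br + k and + r +, are the double crossovers. Comparing them with the parentals, only the r allele has switched, so r is the middle locus and the order is k – r – br.
k–r: (116 + 9)/691 = 0.1809; r–br: (53 + 9)/691 = 0.0897.
Expected DCO frequency = 0.1809 × 0.0897 ≈ 0.01623; observed = 9/691 ≈ 0.01302.
Coefficient of coincidence = 0.01302/0.01623 ≈ 0.80; interference = 1 − 0.80 = 0.20.

0.20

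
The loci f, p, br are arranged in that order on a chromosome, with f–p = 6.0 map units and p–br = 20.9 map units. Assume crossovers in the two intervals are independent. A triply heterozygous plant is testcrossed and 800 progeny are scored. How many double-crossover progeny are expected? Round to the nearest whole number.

Map distances give recombination frequencies of 0.060 and 0.209 for the two intervals.
With no interference, expected double-crossover frequency = 0.060 × 0.209 = 0.01254.
Expected number = 0.01254 × 800 = 10.03 ≈ 10.

10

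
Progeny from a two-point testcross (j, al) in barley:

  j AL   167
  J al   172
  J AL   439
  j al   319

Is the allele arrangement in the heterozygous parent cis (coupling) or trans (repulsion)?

cis

The two most frequent classes are J AL (439) and j al (319); these are the parental (non-recombinant) types.
So the F1 carried J AL on one chromosome and j al on the other — the recessive alleles are on the same chromosome (cis / coupling).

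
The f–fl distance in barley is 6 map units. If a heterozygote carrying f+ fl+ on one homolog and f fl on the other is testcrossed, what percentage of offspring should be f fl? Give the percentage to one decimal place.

47.0%

A map distance of 6 map units corresponds to a recombination frequency of 0.060.
The F1 is f+ fl+ / f fl, so f fl is a parental gamete class with expected frequency (1 − r)/2 = 0.940/2 = 0.4700.
That is 0.4700 = 47.0% of the progeny.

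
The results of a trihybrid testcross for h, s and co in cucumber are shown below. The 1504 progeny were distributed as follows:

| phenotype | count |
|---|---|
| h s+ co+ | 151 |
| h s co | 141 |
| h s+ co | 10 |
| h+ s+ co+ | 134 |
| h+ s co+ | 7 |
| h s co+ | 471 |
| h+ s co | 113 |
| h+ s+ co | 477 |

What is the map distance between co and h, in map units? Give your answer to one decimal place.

19.4 map units

The two most frequent reciprocal classes, h+ s+ co and h s co+, are the parental types, so the F1 was h+ s+ co / h s co+.
The two rarest classes, h s+ co and h+ s co+, are the double crossovers. Comparing them with the parentals, only the h allele has switched, so h is the middle locus and the order is s – h – co.
Crossovers in the h–co interval produce the single-crossover classes h+ s+ co+ and h s co (134 + 141 = 275) plus the double crossovers (17).
RF(h–co) = (275 + 17) / 1504 = 292/1504 = 0.1941 → 19.4 map units.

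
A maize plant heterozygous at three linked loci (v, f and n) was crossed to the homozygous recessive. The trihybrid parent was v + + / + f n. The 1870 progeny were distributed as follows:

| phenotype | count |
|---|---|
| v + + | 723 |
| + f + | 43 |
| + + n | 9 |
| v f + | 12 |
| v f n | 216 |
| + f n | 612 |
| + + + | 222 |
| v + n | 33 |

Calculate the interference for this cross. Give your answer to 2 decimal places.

The two rarest classes, v f + and + + n, are the double crossovers. Comparing them with the parentals, only the f allele has switched, so f is the middle locus and the order is n – f – v.
n–f: (76 + 21)/1870 = 0.0519; f–v: (438 + 21)/1870 = 0.2455.
Expected DCO frequency = 0.0519 × 0.2455 ≈ 0.01274; observed = 21/1870 ≈ 0.01123.
Coefficient of coincidence = 0.01123/0.01274 ≈ 0.88; interference = 1 − 0.88 = 0.12.

0.12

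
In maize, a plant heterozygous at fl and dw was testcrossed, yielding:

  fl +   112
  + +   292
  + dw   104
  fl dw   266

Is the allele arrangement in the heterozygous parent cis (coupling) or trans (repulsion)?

cis

The two most frequent classes are + + (292) and fl dw (266); these are the parental (non-recombinant) types.
So the F1 carried + + on one chromosome and fl dw on the other — the recessive alleles are on the same chromosome (cis / coupling).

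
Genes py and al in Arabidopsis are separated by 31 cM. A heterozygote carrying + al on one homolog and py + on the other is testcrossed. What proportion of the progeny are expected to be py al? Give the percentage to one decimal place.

A map distance of 31 cM corresponds to a recombination frequency of 0.310.
The F1 is + al / py +, so py al is a recombinant gamete class with expected frequency r/2 = 0.310/2 = 0.1550.
That is 0.1550 = 15.5% of the progeny.

15.5%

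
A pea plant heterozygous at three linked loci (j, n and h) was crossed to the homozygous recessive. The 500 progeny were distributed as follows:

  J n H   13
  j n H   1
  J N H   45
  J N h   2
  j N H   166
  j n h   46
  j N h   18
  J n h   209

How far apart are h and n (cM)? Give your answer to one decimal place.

6.8 cM

The two most frequent reciprocal classes, J n h and j N H, are the parental types, so the F1 was J n h / j N H.
The two rarest classes, J N h and j n H, are the double crossovers. Comparing them with the parentals, only the n allele has switched, so n is the middle locus and the order is h – n – j.
Crossovers in the h–n interval produce the single-crossover classes J n H and j N h (13 + 18 = 31) plus the double crossovers (3).
RF(h–n) = (31 + 3) / 500 = 34/500 = 0.0680 → 6.8 cM.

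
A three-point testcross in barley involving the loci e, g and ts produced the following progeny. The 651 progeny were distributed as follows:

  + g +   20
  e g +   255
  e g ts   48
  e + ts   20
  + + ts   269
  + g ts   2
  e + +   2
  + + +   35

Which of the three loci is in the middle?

g

The two most frequent reciprocal classes, + + ts and e g +, are the parental types, so the F1 was + + ts / e g +.
The two rarest classes, + g ts and e + +, are the double crossovers. Comparing them with the parentals, only the g allele has switched, so g is the middle locus and the order is ts – g – e.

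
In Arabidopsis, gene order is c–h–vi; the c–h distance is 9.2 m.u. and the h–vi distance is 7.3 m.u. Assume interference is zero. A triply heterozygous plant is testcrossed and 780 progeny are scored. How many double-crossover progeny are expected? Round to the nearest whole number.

5

Map distances give recombination frequencies of 0.092 and 0.073 for the two intervals.
With no interference, expected double-crossover frequency = 0.092 × 0.073 = 0.00672.
Expected number = 0.00672 × 780 = 5.24 ≈ 5.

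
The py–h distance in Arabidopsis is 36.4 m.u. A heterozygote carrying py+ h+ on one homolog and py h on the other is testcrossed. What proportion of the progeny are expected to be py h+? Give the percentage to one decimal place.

A map distance of 36.4 m.u. corresponds to a recombination frequency of 0.364.
The F1 is py+ h+ / py h, so py h+ is a recombinant gamete class with expected frequency r/2 = 0.364/2 = 0.1820.
That is 0.1820 = 18.2% of the progeny.

18.2%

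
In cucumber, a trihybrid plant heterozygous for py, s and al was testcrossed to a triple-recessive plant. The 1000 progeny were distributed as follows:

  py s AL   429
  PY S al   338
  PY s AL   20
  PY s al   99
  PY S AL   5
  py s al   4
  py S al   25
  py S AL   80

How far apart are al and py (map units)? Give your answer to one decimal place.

5.4 map units

The two most frequent reciprocal classes, py s AL and PY S al, are the parental types, so the F1 was py s AL / PY S al.
The two rarest classes, py s al and PY S AL, are the double crossovers. Comparing them with the parentals, only the al allele has switched, so al is the middle locus and the order is s – al – py.
Crossovers in the al–py interval produce the single-crossover classes PY s AL and py S al (20 + 25 = 45) plus the double crossovers (9).
RF(al–py) = (45 + 9) / 1000 = 54/1000 = 0.0540 → 5.4 map units.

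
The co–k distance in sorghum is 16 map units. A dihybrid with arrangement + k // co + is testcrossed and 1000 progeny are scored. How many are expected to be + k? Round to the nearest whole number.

420

A map distance of 16 map units corresponds to a recombination frequency of 0.160.
The F1 is + k / co +, so + k is a parental gamete class with expected frequency (1 − r)/2 = 0.840/2 = 0.4200.
Expected number = 0.4200 × 1000 = 420.00 ≈ 420.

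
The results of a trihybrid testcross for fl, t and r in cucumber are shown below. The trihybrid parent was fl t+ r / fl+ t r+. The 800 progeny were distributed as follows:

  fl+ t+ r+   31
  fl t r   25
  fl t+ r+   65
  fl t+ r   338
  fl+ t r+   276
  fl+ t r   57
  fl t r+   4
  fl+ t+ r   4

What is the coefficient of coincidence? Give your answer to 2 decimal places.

The two rarest classes, fl+ t+ r and fl t r+, are the double crossovers. Comparing them with the parentals, only the fl allele has switched, so fl is the middle locus and the order is t – fl – r.
t–fl: (56 + 8)/800 = 0.0800; fl–r: (122 + 8)/800 = 0.1625.
Expected DCO frequency = 0.0800 × 0.1625 ≈ 0.01300; observed = 8/800 ≈ 0.01000.
Coefficient of coincidence = 0.01000/0.01300 ≈ 0.77.

0.77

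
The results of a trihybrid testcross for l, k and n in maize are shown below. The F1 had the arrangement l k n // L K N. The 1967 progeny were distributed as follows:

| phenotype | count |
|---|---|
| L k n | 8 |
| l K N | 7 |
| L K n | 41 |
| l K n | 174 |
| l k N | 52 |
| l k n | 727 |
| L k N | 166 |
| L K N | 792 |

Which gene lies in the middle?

The two rarest classes, L k n and l K N, are the double crossovers. Comparing them with the parentals, only the l allele has switched, so l is the middle locus and the order is k – l – n.

l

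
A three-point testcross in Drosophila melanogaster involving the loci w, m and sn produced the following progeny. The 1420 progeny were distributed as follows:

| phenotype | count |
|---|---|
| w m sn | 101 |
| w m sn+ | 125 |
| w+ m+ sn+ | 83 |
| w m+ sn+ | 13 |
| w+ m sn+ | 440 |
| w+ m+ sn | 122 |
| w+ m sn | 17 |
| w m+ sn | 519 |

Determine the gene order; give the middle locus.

The two most frequent reciprocal classes, w+ m sn+ and w m+ sn, are the parental types, so the F1 was w+ m sn+ / w m+ sn.
The two rarest classes, w+ m sn and w m+ sn+, are the double crossovers. Comparing them with the parentals, only the sn allele has switched, so sn is the middle locus and the order is w – sn – m.

sn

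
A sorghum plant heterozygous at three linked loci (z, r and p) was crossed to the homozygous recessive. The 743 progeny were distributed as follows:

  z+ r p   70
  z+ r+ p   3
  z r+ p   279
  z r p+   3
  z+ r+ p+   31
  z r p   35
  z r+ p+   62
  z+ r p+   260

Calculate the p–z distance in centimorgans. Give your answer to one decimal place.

The two most frequent reciprocal classes, z r+ p and z+ r p+, are the parental types, so the F1 was z r+ p / z+ r p+.
The two rarest classes, z+ r+ p and z r p+, are the double crossovers. Comparing them with the parentals, only the z allele has switched, so z is the middle locus and the order is r – z – p.
Crossovers in the z–p interval produce the single-crossover classes z r+ p+ and z+ r p (62 + 70 = 132) plus the double crossovers (6).
RF(z–p) = (132 + 6) / 743 = 138/743 = 0.1857 → 18.6 centimorgans.

18.6 centimorgans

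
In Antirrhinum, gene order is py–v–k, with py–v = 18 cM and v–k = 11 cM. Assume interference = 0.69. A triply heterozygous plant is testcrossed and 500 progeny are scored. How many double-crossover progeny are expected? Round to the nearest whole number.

3

Map distances give recombination frequencies of 0.180 and 0.110 for the two intervals.
With interference 0.69 (so coincidence = 0.31), expected double-crossover frequency = 0.180 × 0.110 × 0.31 = 0.00614.
Expected number = 0.00614 × 500 = 3.07 ≈ 3.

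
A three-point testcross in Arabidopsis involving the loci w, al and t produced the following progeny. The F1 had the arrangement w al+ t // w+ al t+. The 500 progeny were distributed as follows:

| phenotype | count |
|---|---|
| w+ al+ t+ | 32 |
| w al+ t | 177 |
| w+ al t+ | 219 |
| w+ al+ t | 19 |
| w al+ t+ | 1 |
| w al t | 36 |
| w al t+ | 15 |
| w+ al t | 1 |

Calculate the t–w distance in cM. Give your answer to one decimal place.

The two rarest classes, w al+ t+ and w+ al t, are the double crossovers. Comparing them with the parentals, only the t allele has switched, so t is the middle locus and the order is al – t – w.
Crossovers in the t–w interval produce the single-crossover classes w+ al+ t and w al t+ (19 + 15 = 34) plus the double crossovers (2).
RF(t–w) = (34 + 2) / 500 = 36/500 = 0.0720 → 7.2 cM.

7.2 cM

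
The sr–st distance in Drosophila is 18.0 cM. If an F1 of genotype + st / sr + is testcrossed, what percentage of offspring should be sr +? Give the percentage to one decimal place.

A map distance of 18.0 cM corresponds to a recombination frequency of 0.180.
The F1 is + st / sr +, so sr + is a parental gamete class with expected frequency (1 − r)/2 = 0.820/2 = 0.4100.
That is 0.4100 = 41.0% of the progeny.

41.0%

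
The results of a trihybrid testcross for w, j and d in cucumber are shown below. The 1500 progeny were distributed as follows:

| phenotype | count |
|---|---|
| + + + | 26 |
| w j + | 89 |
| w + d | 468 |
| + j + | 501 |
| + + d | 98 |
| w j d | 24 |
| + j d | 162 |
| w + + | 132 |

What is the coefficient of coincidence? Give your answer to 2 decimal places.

The two most frequent reciprocal classes, w + d and + j +, are the parental types, so the F1 was w + d / + j +.
The two rarest classes, w j d and + + +, are the double crossovers. Comparing them with the parentals, only the j allele has switched, so j is the middle locus and the order is w – j – d.
w–j: (187 + 50)/1500 = 0.1580; j–d: (294 + 50)/1500 = 0.2293.
Expected DCO frequency = 0.1580 × 0.2293 ≈ 0.03623; observed = 50/1500 ≈ 0.03333.
Coefficient of coincidence = 0.03333/0.03623 ≈ 0.92.

0.92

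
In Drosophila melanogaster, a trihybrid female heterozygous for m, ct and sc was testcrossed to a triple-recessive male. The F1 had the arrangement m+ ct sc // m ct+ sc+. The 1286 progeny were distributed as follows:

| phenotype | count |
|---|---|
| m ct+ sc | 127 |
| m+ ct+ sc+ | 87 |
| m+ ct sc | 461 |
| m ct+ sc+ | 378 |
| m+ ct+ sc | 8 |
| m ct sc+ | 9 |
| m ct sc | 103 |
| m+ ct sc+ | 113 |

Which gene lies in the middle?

The two rarest classes, m+ ct+ sc and m ct sc+, are the double crossovers. Comparing them with the parentals, only the ct allele has switched, so ct is the middle locus and the order is m – ct – sc.

ct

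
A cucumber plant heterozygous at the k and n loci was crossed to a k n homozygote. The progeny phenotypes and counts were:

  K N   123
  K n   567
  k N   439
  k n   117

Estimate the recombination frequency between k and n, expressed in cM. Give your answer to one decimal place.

19.3 cM

The two most frequent classes, K n (567) and k N (439), are the parental types, so the F1 was K n / k N.
The recombinant classes are K N and k n: 123 + 117 = 240.
Recombination frequency = 240/1246 = 0.1926 ≈ 19.3%, i.e. 19.3 cM.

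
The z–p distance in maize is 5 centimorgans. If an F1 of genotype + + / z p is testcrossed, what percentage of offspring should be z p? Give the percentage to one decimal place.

A map distance of 5 centimorgans corresponds to a recombination frequency of 0.050.
The F1 is + + / z p, so z p is a parental gamete class with expected frequency (1 − r)/2 = 0.950/2 = 0.4750.
That is 0.4750 = 47.5% of the progeny.

47.5%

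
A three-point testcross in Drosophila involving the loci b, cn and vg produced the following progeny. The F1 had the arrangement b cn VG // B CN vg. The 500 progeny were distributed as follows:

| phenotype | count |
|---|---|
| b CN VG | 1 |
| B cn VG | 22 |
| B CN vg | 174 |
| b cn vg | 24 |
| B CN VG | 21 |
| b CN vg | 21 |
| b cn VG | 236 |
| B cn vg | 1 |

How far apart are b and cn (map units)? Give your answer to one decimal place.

The two rarest classes, b CN VG and B cn vg, are the double crossovers. Comparing them with the parentals, only the cn allele has switched, so cn is the middle locus and the order is b – cn – vg.
Crossovers in the b–cn interval produce the single-crossover classes B cn VG and b CN vg (22 + 21 = 43) plus the double crossovers (2).
RF(b–cn) = (43 + 2) / 500 = 45/500 = 0.0900 → 9.0 map units.

9.0 map units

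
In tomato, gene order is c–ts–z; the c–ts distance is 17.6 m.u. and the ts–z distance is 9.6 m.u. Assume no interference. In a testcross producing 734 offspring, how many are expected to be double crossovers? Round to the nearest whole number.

Map distances give recombination frequencies of 0.176 and 0.096 for the two intervals.
With no interference, expected double-crossover frequency = 0.176 × 0.096 = 0.01690.
Expected number = 0.01690 × 734 = 12.40 ≈ 12.

12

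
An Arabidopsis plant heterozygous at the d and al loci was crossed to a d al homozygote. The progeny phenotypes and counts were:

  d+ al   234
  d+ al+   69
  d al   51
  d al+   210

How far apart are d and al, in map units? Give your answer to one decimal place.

21.3 map units

The two most frequent classes, d+ al (234) and d al+ (210), are the parental types, so the F1 was d+ al / d al+.
The recombinant classes are d+ al+ and d al: 69 + 51 = 120.
Recombination frequency = 120/564 = 0.2128 ≈ 21.3%, i.e. 21.3 map units.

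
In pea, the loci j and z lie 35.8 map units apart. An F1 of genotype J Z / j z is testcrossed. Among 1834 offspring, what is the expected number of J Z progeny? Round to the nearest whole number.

A map distance of 35.8 map units corresponds to a recombination frequency of 0.358.
The F1 is J Z / j z, so J Z is a parental gamete class with expected frequency (1 − r)/2 = 0.642/2 = 0.3210.
Expected number = 0.3210 × 1834 = 588.71 ≈ 589.

589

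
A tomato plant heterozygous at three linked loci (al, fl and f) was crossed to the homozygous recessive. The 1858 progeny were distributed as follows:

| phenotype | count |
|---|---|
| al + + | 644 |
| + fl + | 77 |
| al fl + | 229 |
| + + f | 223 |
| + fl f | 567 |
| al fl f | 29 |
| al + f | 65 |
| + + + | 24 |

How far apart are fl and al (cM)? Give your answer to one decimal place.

The two most frequent reciprocal classes, al + + and + fl f, are the parental types, so the F1 was al + + / + fl f.
The two rarest classes, + + + and al fl f, are the double crossovers. Comparing them with the parentals, only the al allele has switched, so al is the middle locus and the order is fl – al – f.
Crossovers in the fl–al interval produce the single-crossover classes al fl + and + + f (229 + 223 = 452) plus the double crossovers (53).
RF(fl–al) = (452 + 53) / 1858 = 505/1858 = 0.2718 → 27.2 cM.

27.2 cM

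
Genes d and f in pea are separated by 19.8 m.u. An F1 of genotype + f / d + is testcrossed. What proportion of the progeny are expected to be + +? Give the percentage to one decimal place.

9.9%

A map distance of 19.8 m.u. corresponds to a recombination frequency of 0.198.
The F1 is + f / d +, so + + is a recombinant gamete class with expected frequency r/2 = 0.198/2 = 0.0990.
That is 0.0990 = 9.9% of the progeny.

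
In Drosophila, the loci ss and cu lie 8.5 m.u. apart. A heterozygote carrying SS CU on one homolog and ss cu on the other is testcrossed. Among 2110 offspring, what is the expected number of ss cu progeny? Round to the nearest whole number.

A map distance of 8.5 m.u. corresponds to a recombination frequency of 0.085.
The F1 is SS CU / ss cu, so ss cu is a parental gamete class with expected frequency (1 − r)/2 = 0.915/2 = 0.4575.
Expected number = 0.4575 × 2110 = 965.33 ≈ 965.

965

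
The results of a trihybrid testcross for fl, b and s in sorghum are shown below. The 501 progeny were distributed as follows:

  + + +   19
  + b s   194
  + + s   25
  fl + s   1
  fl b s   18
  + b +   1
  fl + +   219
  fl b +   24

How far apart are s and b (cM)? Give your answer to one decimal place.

The two most frequent reciprocal classes, fl + + and + b s, are the parental types, so the F1 was fl + + / + b s.
The two rarest classes, fl + s and + b +, are the double crossovers. Comparing them with the parentals, only the s allele has switched, so s is the middle locus and the order is fl – s – b.
Crossovers in the s–b interval produce the single-crossover classes fl b + and + + s (24 + 25 = 49) plus the double crossovers (2).
RF(s–b) = (49 + 2) / 501 = 51/501 = 0.1018 → 10.2 cM.

10.2 cM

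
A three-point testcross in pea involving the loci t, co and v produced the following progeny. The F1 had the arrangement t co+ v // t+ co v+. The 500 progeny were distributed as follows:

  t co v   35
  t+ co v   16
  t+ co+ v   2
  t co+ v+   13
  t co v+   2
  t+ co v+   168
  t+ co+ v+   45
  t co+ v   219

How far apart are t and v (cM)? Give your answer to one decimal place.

6.6 cM

The two rarest classes, t+ co+ v and t co v+, are the double crossovers. Comparing them with the parentals, only the t allele has switched, so t is the middle locus and the order is co – t – v.
Crossovers in the t–v interval produce the single-crossover classes t co+ v+ and t+ co v (13 + 16 = 29) plus the double crossovers (4).
RF(t–v) = (29 + 4) / 500 = 33/500 = 0.0660 → 6.6 cM.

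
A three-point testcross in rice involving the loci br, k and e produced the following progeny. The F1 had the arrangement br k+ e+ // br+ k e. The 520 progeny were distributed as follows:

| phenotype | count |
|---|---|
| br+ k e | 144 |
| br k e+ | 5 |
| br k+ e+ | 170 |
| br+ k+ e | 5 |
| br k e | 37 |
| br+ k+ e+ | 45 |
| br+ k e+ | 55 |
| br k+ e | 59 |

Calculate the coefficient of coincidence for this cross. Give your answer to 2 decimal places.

The two rarest classes, br k e+ and br+ k+ e, are the double crossovers. Comparing them with the parentals, only the k allele has switched, so k is the middle locus and the order is br – k – e.
br–k: (82 + 10)/520 = 0.1769; k–e: (114 + 10)/520 = 0.2385.
Expected DCO frequency = 0.1769 × 0.2385 ≈ 0.04219; observed = 10/520 ≈ 0.01923.
Coefficient of coincidence = 0.01923/0.04219 ≈ 0.46.

0.46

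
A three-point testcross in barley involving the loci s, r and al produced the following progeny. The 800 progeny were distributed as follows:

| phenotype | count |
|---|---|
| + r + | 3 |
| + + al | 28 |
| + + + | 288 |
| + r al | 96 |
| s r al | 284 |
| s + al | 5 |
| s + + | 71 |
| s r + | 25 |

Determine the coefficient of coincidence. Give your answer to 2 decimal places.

The two most frequent reciprocal classes, s r al and + + +, are the parental types, so the F1 was s r al / + + +.
The two rarest classes, s + al and + r +, are the double crossovers. Comparing them with the parentals, only the r allele has switched, so r is the middle locus and the order is s – r – al.
s–r: (167 + 8)/800 = 0.2188; r–al: (53 + 8)/800 = 0.0762.
Expected DCO frequency = 0.2188 × 0.0762 ≈ 0.01667; observed = 8/800 ≈ 0.01000.
Coefficient of coincidence = 0.01000/0.01667 ≈ 0.60.

0.60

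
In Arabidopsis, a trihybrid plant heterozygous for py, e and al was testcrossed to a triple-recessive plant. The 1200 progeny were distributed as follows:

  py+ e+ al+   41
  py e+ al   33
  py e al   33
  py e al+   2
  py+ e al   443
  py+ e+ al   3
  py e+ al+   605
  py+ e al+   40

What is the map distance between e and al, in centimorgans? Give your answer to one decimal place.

The two most frequent reciprocal classes, py+ e al and py e+ al+, are the parental types, so the F1 was py+ e al / py e+ al+.
The two rarest classes, py+ e+ al and py e al+, are the double crossovers. Comparing them with the parentals, only the e allele has switched, so e is the middle locus and the order is al – e – py.
Crossovers in the al–e interval produce the single-crossover classes py+ e al+ and py e+ al (40 + 33 = 73) plus the double crossovers (5).
RF(al–e) = (73 + 5) / 1200 = 78/1200 = 0.0650 → 6.5 centimorgans.

6.5 centimorgans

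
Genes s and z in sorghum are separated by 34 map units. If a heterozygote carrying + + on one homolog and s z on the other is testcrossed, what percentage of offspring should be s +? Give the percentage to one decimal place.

17.0%

A map distance of 34 map units corresponds to a recombination frequency of 0.340.
The F1 is + + / s z, so s + is a recombinant gamete class with expected frequency r/2 = 0.340/2 = 0.1700.
That is 0.1700 = 17.0% of the progeny.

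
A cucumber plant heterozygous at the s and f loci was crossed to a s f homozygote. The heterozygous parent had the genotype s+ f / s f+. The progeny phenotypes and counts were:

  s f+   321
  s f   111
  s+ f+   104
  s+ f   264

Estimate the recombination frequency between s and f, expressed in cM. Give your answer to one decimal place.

The recombinant classes are s+ f+ and s f: 104 + 111 = 215.
Recombination frequency = 215/800 = 0.2687 ≈ 26.9%, i.e. 26.9 cM.

26.9 cM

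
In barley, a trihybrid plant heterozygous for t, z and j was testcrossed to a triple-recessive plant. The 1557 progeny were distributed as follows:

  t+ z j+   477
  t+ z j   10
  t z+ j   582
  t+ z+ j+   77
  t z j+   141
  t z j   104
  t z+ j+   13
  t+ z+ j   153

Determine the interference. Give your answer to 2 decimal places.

The two most frequent reciprocal classes, t z+ j and t+ z j+, are the parental types, so the F1 was t z+ j / t+ z j+.
The two rarest classes, t z+ j+ and t+ z j, are the double crossovers. Comparing them with the parentals, only the j allele has switched, so j is the middle locus and the order is z – j – t.
z–j: (181 + 23)/1557 = 0.1310; j–t: (294 + 23)/1557 = 0.2036.
Expected DCO frequency = 0.1310 × 0.2036 ≈ 0.02667; observed = 23/1557 ≈ 0.01477.
Coefficient of coincidence = 0.01477/0.02667 ≈ 0.55; interference = 1 − 0.55 = 0.45.

0.45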